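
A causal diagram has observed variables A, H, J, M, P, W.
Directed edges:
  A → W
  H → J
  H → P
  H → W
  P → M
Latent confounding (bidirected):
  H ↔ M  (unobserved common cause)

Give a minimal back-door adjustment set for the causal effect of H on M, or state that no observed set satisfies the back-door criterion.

desc(H)\{H}={J,M,P,W}; candidates ⊆ {A}.
H↔M: latent back-door arc(s) into H.
size 0: {}; under {} H still reaches {M} ∋ M.
size 1: {A}; under {A} H still reaches {M} ∋ M.
H↔M cannot be blocked by any observed set — no back-door set.

H→M: no observed back-door set.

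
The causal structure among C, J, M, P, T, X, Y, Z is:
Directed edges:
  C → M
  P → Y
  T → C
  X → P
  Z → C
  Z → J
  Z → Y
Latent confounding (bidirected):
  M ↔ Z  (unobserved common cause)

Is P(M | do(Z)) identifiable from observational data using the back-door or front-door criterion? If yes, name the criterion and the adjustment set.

P(M|do(Z)): frontdoor, adjust for {C}.

desc(Z)\{Z}={C,J,M,Y}; candidates ⊆ {P,T,X}.
Z↔M: latent back-door arc(s) into Z.
size 0: {}; under {} Z still reaches {M} ∋ M.
size 1: {P}, {T}, {X}; under {P} Z still reaches {M} ∋ M.
size 2: {P,T}, {P,X}, {T,X}; under {P,T} Z still reaches {M} ∋ M.
Z↔M cannot be blocked by any observed set — no back-door set.
{C}: (i) intercepts every directed Z→M path; (ii) no back-door Z→{C}; (iii) {Z} blocks every back-door {C}→M. Front-door holds.
P(M|do(Z)) = Σ_{C} P(C|Z) Σ_{Z'} P(M|C,Z')P(Z').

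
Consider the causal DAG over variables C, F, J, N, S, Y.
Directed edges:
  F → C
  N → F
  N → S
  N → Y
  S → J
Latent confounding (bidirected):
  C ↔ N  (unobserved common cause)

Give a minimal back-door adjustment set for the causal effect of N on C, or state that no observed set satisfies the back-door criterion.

desc(N)\{N}={C,F,J,S,Y}; candidates ⊆ {—}.
N↔C: latent back-door arc(s) into N.
size 0: {}; under {} N still reaches {C} ∋ C.
N↔C cannot be blocked by any observed set — no back-door set.

N→C: no observed back-door set.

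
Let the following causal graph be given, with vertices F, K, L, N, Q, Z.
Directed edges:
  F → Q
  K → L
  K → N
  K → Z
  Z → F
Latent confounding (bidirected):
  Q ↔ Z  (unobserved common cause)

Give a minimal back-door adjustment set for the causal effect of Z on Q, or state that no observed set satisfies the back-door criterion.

Z→Q: no observed back-door set.

desc(Z)\{Z}={F,Q}; candidates ⊆ {K,L,N}.
Z↔Q: latent back-door arc(s) into Z.
size 0: {}; under {} Z still reaches {K,L,N,Q} ∋ Q.
size 1: {K}, {L}, {N}; under {K} Z still reaches {Q} ∋ Q.
size 2: {K,L}, {K,N}, {L,N}; under {K,L} Z still reaches {Q} ∋ Q.
Z↔Q cannot be blocked by any observed set — no back-door set.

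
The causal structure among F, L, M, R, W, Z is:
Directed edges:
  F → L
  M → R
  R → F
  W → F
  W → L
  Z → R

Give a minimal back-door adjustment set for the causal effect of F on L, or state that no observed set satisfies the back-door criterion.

desc(F)\{F}={L}; candidates ⊆ {M,R,W,Z}.
size 0: {}; under {} F still reaches {L,M,R,W,Z} ∋ L.
{W}: F⊥L given {W} in G with F→· removed — back-door holds.

F→L: minimal back-door set {W}.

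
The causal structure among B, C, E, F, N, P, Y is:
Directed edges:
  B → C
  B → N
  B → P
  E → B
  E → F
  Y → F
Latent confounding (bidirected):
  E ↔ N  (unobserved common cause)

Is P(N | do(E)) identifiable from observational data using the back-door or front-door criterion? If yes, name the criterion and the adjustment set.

P(N|do(E)): frontdoor, adjust for {B}.

desc(E)\{E}={B,C,F,N,P}; candidates ⊆ {Y}.
E↔N: latent back-door arc(s) into E.
size 0: {}; under {} E still reaches {N} ∋ N.
size 1: {Y}; under {Y} E still reaches {N} ∋ N.
E↔N cannot be blocked by any observed set — no back-door set.
{B}: (i) intercepts every directed E→N path; (ii) no back-door E→{B}; (iii) {E} blocks every back-door {B}→N. Front-door holds.
P(N|do(E)) = Σ_{B} P(B|E) Σ_{E'} P(N|B,E')P(E').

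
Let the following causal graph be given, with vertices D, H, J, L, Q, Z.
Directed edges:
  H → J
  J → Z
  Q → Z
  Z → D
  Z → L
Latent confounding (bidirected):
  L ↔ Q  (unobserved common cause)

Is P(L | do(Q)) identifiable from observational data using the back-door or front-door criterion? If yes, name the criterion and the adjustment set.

P(L|do(Q)): frontdoor, adjust for {Z}.

desc(Q)\{Q}={D,L,Z}; candidates ⊆ {H,J}.
Q↔L: latent back-door arc(s) into Q.
size 0: {}; under {} Q still reaches {L} ∋ L.
size 1: {H}, {J}; under {H} Q still reaches {L} ∋ L.
size 2: {H,J}; under {H,J} Q still reaches {L} ∋ L.
Q↔L cannot be blocked by any observed set — no back-door set.
{Z}: (i) intercepts every directed Q→L path; (ii) no back-door Q→{Z}; (iii) {Q} blocks every back-door {Z}→L. Front-door holds.
P(L|do(Q)) = Σ_{Z} P(Z|Q) Σ_{Q'} P(L|Z,Q')P(Q').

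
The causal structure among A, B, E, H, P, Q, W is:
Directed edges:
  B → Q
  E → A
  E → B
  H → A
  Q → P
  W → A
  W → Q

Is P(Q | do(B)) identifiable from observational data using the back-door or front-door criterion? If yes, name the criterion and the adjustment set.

desc(B)\{B}={P,Q}; candidates ⊆ {A,E,H,W}.
∅: B⊥Q given ∅ in G with B→· removed — back-door holds.
P(Q|do(B)) = P(Q|B) — no adjustment needed.

P(Q|do(B)): backdoor, adjust for ∅.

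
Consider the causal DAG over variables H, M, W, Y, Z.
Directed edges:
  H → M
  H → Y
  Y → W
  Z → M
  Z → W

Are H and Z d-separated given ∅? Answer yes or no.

Yes — H ⊥ Z | ∅.

Bayes-Ball from H | ∅ reaches {M,W,Y}.
Z ∉ reach(H|∅) ⇒ H ⊥ Z | ∅.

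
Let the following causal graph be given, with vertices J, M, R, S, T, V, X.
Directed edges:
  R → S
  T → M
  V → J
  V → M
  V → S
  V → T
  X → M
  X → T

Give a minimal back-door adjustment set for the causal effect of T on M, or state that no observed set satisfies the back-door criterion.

desc(T)\{T}={M}; candidates ⊆ {J,R,S,V,X}.
size 0: {}; under {} T still reaches {J,M,S,V,X} ∋ M.
size 1: {J}, {R}, {S} …(+2); under {J} T still reaches {M,S,V,X} ∋ M.
{V,X}: T⊥M given {V,X} in G with T→· removed — back-door holds.

T→M: minimal back-door set {V, X}.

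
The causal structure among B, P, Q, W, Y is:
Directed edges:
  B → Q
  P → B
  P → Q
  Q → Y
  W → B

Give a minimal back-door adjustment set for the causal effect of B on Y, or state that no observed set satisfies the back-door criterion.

B→Y: minimal back-door set {P}.

desc(B)\{B}={Q,Y}; candidates ⊆ {P,W}.
size 0: {}; under {} B still reaches {P,Q,W,Y} ∋ Y.
{P}: B⊥Y given {P} in G with B→· removed — back-door holds.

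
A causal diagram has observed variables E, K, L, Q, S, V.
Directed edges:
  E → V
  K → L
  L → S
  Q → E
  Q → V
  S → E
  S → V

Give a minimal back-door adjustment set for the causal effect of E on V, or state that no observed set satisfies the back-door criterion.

desc(E)\{E}={V}; candidates ⊆ {K,L,Q,S}.
size 0: {}; under {} E still reaches {K,L,Q,S,V} ∋ V.
size 1: {K}, {L}, {Q} …(+1); under {K} E still reaches {L,Q,S,V} ∋ V.
{Q,S}: E⊥V given {Q,S} in G with E→· removed — back-door holds.

E→V: minimal back-door set {Q, S}.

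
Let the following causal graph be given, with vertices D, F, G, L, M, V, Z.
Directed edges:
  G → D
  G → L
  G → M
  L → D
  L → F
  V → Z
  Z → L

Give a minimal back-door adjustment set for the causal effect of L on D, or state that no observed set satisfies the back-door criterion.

L→D: minimal back-door set {G}.

desc(L)\{L}={D,F}; candidates ⊆ {G,M,V,Z}.
size 0: {}; under {} L still reaches {D,G,M,V,Z} ∋ D.
{G}: L⊥D given {G} in G with L→· removed — back-door holds.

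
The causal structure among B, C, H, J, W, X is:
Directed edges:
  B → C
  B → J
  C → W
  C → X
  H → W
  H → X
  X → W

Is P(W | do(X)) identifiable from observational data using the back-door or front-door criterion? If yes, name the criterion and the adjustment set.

P(W|do(X)): backdoor, adjust for {C, H}.

desc(X)\{X}={W}; candidates ⊆ {B,C,H,J}.
size 0: {}; under {} X still reaches {B,C,H,J,W} ∋ W.
size 1: {B}, {C}, {H} …(+1); under {B} X still reaches {C,H,W} ∋ W.
{C,H}: X⊥W given {C,H} in G with X→· removed — back-door holds.
P(W|do(X)) = Σ_{C,H} P(W|X,C,H)·P(C,H).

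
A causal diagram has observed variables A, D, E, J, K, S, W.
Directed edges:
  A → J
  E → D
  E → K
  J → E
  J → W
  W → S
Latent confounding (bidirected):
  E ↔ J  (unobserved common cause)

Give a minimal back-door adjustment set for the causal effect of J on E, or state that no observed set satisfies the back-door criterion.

desc(J)\{J}={D,E,K,S,W}; candidates ⊆ {A}.
J↔E: latent back-door arc(s) into J.
size 0: {}; under {} J still reaches {A,D,E,K} ∋ E.
size 1: {A}; under {A} J still reaches {D,E,K} ∋ E.
J↔E cannot be blocked by any observed set — no back-door set.

J→E: no observed back-door set.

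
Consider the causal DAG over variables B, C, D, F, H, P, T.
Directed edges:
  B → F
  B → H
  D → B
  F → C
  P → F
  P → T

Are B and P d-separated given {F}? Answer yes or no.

No — B and P are d-connected given {F}.

Bayes-Ball from B | {F} reaches {D,H,P,T}.
P ∈ reach(B|{F}) ⇒ B ⊥̸ P | {F}.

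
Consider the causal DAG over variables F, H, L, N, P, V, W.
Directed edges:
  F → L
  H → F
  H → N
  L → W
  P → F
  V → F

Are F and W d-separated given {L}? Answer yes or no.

Bayes-Ball from F | {L} reaches {H,N,P,V}.
W ∉ reach(F|{L}) ⇒ F ⊥ W | {L}.

Yes — F ⊥ W | {L}.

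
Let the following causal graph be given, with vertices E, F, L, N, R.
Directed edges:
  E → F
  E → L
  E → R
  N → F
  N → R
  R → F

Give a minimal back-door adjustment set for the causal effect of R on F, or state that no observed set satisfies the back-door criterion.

desc(R)\{R}={F}; candidates ⊆ {E,L,N}.
size 0: {}; under {} R still reaches {E,F,L,N} ∋ F.
size 1: {E}, {L}, {N}; under {E} R still reaches {F,N} ∋ F.
{E,N}: R⊥F given {E,N} in G with R→· removed — back-door holds.

R→F: minimal back-door set {E, N}.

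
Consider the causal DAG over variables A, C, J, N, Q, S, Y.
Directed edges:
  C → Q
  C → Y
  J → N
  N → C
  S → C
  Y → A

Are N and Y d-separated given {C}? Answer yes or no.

Bayes-Ball from N | {C} reaches {J,S}.
Y ∉ reach(N|{C}) ⇒ N ⊥ Y | {C}.

Yes — N ⊥ Y | {C}.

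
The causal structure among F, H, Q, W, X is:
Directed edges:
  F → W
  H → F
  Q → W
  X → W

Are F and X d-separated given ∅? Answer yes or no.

Yes — F ⊥ X | ∅.

Bayes-Ball from F | ∅ reaches {H,W}.
X ∉ reach(F|∅) ⇒ F ⊥ X | ∅.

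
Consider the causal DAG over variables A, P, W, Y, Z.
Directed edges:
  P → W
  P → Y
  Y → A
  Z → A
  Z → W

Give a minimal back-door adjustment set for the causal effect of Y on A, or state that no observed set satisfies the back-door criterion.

desc(Y)\{Y}={A}; candidates ⊆ {P,W,Z}.
∅: Y⊥A given ∅ in G with Y→· removed — back-door holds.

Y→A: minimal back-door set ∅.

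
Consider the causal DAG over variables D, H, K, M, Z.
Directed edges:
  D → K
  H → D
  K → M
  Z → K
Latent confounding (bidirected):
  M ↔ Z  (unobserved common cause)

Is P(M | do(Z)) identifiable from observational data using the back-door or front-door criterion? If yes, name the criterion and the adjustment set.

desc(Z)\{Z}={K,M}; candidates ⊆ {D,H}.
Z↔M: latent back-door arc(s) into Z.
size 0: {}; under {} Z still reaches {M} ∋ M.
size 1: {D}, {H}; under {D} Z still reaches {M} ∋ M.
size 2: {D,H}; under {D,H} Z still reaches {M} ∋ M.
Z↔M cannot be blocked by any observed set — no back-door set.
{K}: (i) intercepts every directed Z→M path; (ii) no back-door Z→{K}; (iii) {Z} blocks every back-door {K}→M. Front-door holds.
P(M|do(Z)) = Σ_{K} P(K|Z) Σ_{Z'} P(M|K,Z')P(Z').

P(M|do(Z)): frontdoor, adjust for {K}.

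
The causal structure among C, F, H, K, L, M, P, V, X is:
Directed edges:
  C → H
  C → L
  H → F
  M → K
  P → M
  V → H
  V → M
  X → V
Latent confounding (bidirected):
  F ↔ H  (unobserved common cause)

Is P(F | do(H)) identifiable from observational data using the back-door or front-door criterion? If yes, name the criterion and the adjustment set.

P(F|do(H)): not identifiable (no BD/FD set).

desc(H)\{H}={F}; candidates ⊆ {C,K,L,M,P,V,X}.
H↔F: latent back-door arc(s) into H.
size 0: {}; under {} H still reaches {C,F,K,L,M,V,X} ∋ F.
size 1: {C}, {K}, {L} …(+4); under {C} H still reaches {F,K,M,V,X} ∋ F.
size 2: {C,K}, {C,L}, {C,M} …(+18); under {C,K} H still reaches {F,M,P,V,X} ∋ F.
H↔F cannot be blocked by any observed set — no back-door set.
No mediator lies on a directed H→…→F path.
Neither criterion identifies P(F|do(H)) in this graph.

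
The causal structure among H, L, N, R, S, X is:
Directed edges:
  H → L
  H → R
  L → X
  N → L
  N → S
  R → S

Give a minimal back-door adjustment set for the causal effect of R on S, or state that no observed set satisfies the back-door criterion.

desc(R)\{R}={S}; candidates ⊆ {H,L,N,X}.
∅: R⊥S given ∅ in G with R→· removed — back-door holds.

R→S: minimal back-door set ∅.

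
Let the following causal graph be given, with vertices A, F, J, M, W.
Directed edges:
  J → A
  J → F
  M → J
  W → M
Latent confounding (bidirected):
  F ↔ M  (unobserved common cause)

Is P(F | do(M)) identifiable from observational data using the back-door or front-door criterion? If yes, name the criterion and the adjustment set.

desc(M)\{M}={A,F,J}; candidates ⊆ {W}.
M↔F: latent back-door arc(s) into M.
size 0: {}; under {} M still reaches {F,W} ∋ F.
size 1: {W}; under {W} M still reaches {F} ∋ F.
M↔F cannot be blocked by any observed set — no back-door set.
{J}: (i) intercepts every directed M→F path; (ii) no back-door M→{J}; (iii) {M} blocks every back-door {J}→F. Front-door holds.
P(F|do(M)) = Σ_{J} P(J|M) Σ_{M'} P(F|J,M')P(M').

P(F|do(M)): frontdoor, adjust for {J}.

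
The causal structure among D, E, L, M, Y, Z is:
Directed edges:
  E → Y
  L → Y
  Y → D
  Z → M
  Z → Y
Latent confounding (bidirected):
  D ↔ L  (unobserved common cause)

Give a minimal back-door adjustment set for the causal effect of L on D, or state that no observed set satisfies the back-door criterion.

desc(L)\{L}={D,Y}; candidates ⊆ {E,M,Z}.
L↔D: latent back-door arc(s) into L.
size 0: {}; under {} L still reaches {D} ∋ D.
size 1: {E}, {M}, {Z}; under {E} L still reaches {D} ∋ D.
size 2: {E,M}, {E,Z}, {M,Z}; under {E,M} L still reaches {D} ∋ D.
L↔D cannot be blocked by any observed set — no back-door set.

L→D: no observed back-door set.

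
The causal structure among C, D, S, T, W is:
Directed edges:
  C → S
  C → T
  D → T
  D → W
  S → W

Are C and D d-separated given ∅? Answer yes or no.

Bayes-Ball from C | ∅ reaches {S,T,W}.
D ∉ reach(C|∅) ⇒ C ⊥ D | ∅.

Yes — C ⊥ D | ∅.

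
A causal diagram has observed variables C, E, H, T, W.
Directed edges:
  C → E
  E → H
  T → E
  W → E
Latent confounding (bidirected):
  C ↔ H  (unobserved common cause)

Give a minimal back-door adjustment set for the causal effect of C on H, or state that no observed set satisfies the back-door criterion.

desc(C)\{C}={E,H}; candidates ⊆ {T,W}.
C↔H: latent back-door arc(s) into C.
size 0: {}; under {} C still reaches {H} ∋ H.
size 1: {T}, {W}; under {T} C still reaches {H} ∋ H.
size 2: {T,W}; under {T,W} C still reaches {H} ∋ H.
C↔H cannot be blocked by any observed set — no back-door set.

C→H: no observed back-door set.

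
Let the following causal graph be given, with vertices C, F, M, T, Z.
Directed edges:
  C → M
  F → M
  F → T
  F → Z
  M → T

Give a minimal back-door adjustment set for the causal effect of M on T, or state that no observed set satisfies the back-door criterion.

desc(M)\{M}={T}; candidates ⊆ {C,F,Z}.
size 0: {}; under {} M still reaches {C,F,T,Z} ∋ T.
{F}: M⊥T given {F} in G with M→· removed — back-door holds.

M→T: minimal back-door set {F}.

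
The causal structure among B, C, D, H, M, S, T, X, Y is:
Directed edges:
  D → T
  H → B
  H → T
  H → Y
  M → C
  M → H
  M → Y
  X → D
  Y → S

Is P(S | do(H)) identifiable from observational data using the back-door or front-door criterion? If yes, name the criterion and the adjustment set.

P(S|do(H)): backdoor, adjust for {M}.

desc(H)\{H}={B,S,T,Y}; candidates ⊆ {C,D,M,X}.
size 0: {}; under {} H still reaches {C,M,S,Y} ∋ S.
{M}: H⊥S given {M} in G with H→· removed — back-door holds.
P(S|do(H)) = Σ_{M} P(S|H,M)·P(M).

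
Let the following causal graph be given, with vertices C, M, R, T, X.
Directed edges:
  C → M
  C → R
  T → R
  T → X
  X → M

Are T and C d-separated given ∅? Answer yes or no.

Bayes-Ball from T | ∅ reaches {M,R,X}.
C ∉ reach(T|∅) ⇒ T ⊥ C | ∅.

Yes — T ⊥ C | ∅.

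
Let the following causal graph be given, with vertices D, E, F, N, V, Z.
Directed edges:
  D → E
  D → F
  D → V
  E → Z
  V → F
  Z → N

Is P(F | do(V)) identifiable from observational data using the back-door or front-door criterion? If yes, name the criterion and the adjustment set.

desc(V)\{V}={F}; candidates ⊆ {D,E,N,Z}.
size 0: {}; under {} V still reaches {D,E,F,N,Z} ∋ F.
{D}: V⊥F given {D} in G with V→· removed — back-door holds.
P(F|do(V)) = Σ_{D} P(F|V,D)·P(D).

P(F|do(V)): backdoor, adjust for {D}.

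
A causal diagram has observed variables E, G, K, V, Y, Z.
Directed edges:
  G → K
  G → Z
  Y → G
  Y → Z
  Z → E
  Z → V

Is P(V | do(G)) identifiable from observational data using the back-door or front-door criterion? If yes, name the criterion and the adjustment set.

desc(G)\{G}={E,K,V,Z}; candidates ⊆ {Y}.
size 0: {}; under {} G still reaches {E,V,Y,Z} ∋ V.
{Y}: G⊥V given {Y} in G with G→· removed — back-door holds.
P(V|do(G)) = Σ_{Y} P(V|G,Y)·P(Y).

P(V|do(G)): backdoor, adjust for {Y}.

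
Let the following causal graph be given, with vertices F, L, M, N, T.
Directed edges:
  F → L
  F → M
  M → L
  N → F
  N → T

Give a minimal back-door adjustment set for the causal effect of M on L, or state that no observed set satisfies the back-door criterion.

desc(M)\{M}={L}; candidates ⊆ {F,N,T}.
size 0: {}; under {} M still reaches {F,L,N,T} ∋ L.
{F}: M⊥L given {F} in G with M→· removed — back-door holds.

M→L: minimal back-door set {F}.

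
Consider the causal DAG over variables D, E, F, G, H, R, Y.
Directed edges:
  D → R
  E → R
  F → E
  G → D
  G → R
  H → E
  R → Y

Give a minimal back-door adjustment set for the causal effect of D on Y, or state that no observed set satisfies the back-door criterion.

D→Y: minimal back-door set {G}.

desc(D)\{D}={R,Y}; candidates ⊆ {E,F,G,H}.
size 0: {}; under {} D still reaches {G,R,Y} ∋ Y.
{G}: D⊥Y given {G} in G with D→· removed — back-door holds.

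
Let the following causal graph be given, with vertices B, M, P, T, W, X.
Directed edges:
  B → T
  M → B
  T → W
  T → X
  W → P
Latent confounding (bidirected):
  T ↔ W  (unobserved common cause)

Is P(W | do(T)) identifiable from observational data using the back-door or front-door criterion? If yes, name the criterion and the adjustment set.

P(W|do(T)): not identifiable (no BD/FD set).

desc(T)\{T}={P,W,X}; candidates ⊆ {B,M}.
T↔W: latent back-door arc(s) into T.
size 0: {}; under {} T still reaches {B,M,P,W} ∋ W.
size 1: {B}, {M}; under {B} T still reaches {P,W} ∋ W.
size 2: {B,M}; under {B,M} T still reaches {P,W} ∋ W.
T↔W cannot be blocked by any observed set — no back-door set.
No mediator lies on a directed T→…→W path.
Neither criterion identifies P(W|do(T)) in this graph.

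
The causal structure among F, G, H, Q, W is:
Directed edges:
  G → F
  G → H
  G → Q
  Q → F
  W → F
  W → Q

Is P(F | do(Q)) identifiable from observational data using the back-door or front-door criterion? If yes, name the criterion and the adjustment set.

P(F|do(Q)): backdoor, adjust for {G, W}.

desc(Q)\{Q}={F}; candidates ⊆ {G,H,W}.
size 0: {}; under {} Q still reaches {F,G,H,W} ∋ F.
size 1: {G}, {H}, {W}; under {G} Q still reaches {F,W} ∋ F.
{G,W}: Q⊥F given {G,W} in G with Q→· removed — back-door holds.
P(F|do(Q)) = Σ_{G,W} P(F|Q,G,W)·P(G,W).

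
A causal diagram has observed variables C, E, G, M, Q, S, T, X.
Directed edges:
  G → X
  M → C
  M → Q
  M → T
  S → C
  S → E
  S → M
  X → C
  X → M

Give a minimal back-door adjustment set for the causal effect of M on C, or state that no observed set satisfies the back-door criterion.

desc(M)\{M}={C,Q,T}; candidates ⊆ {E,G,S,X}.
size 0: {}; under {} M still reaches {C,E,G,S,X} ∋ C.
size 1: {E}, {G}, {S} …(+1); under {E} M still reaches {C,G,S,X} ∋ C.
{S,X}: M⊥C given {S,X} in G with M→· removed — back-door holds.

M→C: minimal back-door set {S, X}.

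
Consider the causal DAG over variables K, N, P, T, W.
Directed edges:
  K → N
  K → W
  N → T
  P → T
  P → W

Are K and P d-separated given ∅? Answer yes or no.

Bayes-Ball from K | ∅ reaches {N,T,W}.
P ∉ reach(K|∅) ⇒ K ⊥ P | ∅.

Yes — K ⊥ P | ∅.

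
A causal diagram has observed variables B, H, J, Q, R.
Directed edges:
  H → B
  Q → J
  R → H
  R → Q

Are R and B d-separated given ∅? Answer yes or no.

No — R and B are d-connected given ∅.

Bayes-Ball from R | ∅ reaches {B,H,J,Q}.
B ∈ reach(R|∅) ⇒ R ⊥̸ B | ∅.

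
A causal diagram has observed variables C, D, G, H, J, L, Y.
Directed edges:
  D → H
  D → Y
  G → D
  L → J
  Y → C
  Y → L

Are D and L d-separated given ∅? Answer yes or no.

No — D and L are d-connected given ∅.

Bayes-Ball from D | ∅ reaches {C,G,H,J,L,Y}.
L ∈ reach(D|∅) ⇒ D ⊥̸ L | ∅.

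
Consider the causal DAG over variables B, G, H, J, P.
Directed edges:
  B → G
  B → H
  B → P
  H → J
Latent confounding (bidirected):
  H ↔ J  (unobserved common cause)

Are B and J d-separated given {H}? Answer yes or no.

No — B and J are d-connected given {H}.

Bayes-Ball from B | {H} reaches {G,J,P}.
J ∈ reach(B|{H}) ⇒ B ⊥̸ J | {H}.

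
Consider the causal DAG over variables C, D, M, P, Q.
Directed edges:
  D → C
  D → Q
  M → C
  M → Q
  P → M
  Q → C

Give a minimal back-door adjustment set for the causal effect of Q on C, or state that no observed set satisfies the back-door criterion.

Q→C: minimal back-door set {D, M}.

desc(Q)\{Q}={C}; candidates ⊆ {D,M,P}.
size 0: {}; under {} Q still reaches {C,D,M,P} ∋ C.
size 1: {D}, {M}, {P}; under {D} Q still reaches {C,M,P} ∋ C.
{D,M}: Q⊥C given {D,M} in G with Q→· removed — back-door holds.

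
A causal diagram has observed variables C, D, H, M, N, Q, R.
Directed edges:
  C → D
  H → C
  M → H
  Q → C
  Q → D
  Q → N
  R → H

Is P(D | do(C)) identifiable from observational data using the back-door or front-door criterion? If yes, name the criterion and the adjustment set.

desc(C)\{C}={D}; candidates ⊆ {H,M,N,Q,R}.
size 0: {}; under {} C still reaches {D,H,M,N,Q,R} ∋ D.
{Q}: C⊥D given {Q} in G with C→· removed — back-door holds.
P(D|do(C)) = Σ_{Q} P(D|C,Q)·P(Q).

P(D|do(C)): backdoor, adjust for {Q}.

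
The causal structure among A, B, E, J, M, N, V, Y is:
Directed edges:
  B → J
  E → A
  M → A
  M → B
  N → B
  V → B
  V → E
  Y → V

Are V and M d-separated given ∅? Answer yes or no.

Bayes-Ball from V | ∅ reaches {A,B,E,J,Y}.
M ∉ reach(V|∅) ⇒ V ⊥ M | ∅.

Yes — V ⊥ M | ∅.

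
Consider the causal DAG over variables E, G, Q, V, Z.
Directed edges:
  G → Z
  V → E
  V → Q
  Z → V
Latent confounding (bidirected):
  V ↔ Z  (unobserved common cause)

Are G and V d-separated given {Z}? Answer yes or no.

No — G and V are d-connected given {Z}.

Bayes-Ball from G | {Z} reaches {E,Q,V}.
V ∈ reach(G|{Z}) ⇒ G ⊥̸ V | {Z}.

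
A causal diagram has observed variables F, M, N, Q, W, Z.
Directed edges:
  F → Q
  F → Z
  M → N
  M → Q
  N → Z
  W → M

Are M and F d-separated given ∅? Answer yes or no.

Bayes-Ball from M | ∅ reaches {N,Q,W,Z}.
F ∉ reach(M|∅) ⇒ M ⊥ F | ∅.

Yes — M ⊥ F | ∅.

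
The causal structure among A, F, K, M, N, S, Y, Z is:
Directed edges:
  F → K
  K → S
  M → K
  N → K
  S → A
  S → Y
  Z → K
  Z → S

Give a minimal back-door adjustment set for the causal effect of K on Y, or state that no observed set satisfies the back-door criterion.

desc(K)\{K}={A,S,Y}; candidates ⊆ {F,M,N,Z}.
size 0: {}; under {} K still reaches {A,F,M,N,S,Y,Z} ∋ Y.
{Z}: K⊥Y given {Z} in G with K→· removed — back-door holds.

K→Y: minimal back-door set {Z}.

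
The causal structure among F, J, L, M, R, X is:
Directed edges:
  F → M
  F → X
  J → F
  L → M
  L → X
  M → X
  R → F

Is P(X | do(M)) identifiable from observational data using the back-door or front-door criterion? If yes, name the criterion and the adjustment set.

desc(M)\{M}={X}; candidates ⊆ {F,J,L,R}.
size 0: {}; under {} M still reaches {F,J,L,R,X} ∋ X.
size 1: {F}, {J}, {L} …(+1); under {F} M still reaches {L,X} ∋ X.
{F,L}: M⊥X given {F,L} in G with M→· removed — back-door holds.
P(X|do(M)) = Σ_{F,L} P(X|M,F,L)·P(F,L).

P(X|do(M)): backdoor, adjust for {F, L}.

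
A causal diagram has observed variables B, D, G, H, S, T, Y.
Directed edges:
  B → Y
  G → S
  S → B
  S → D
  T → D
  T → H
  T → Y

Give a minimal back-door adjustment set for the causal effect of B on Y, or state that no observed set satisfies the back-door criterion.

desc(B)\{B}={Y}; candidates ⊆ {D,G,H,S,T}.
∅: B⊥Y given ∅ in G with B→· removed — back-door holds.

B→Y: minimal back-door set ∅.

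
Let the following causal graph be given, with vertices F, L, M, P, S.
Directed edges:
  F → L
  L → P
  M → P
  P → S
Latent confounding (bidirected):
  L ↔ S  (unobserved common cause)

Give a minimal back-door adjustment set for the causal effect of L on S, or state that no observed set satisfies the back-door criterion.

desc(L)\{L}={P,S}; candidates ⊆ {F,M}.
L↔S: latent back-door arc(s) into L.
size 0: {}; under {} L still reaches {F,S} ∋ S.
size 1: {F}, {M}; under {F} L still reaches {S} ∋ S.
size 2: {F,M}; under {F,M} L still reaches {S} ∋ S.
L↔S cannot be blocked by any observed set — no back-door set.

L→S: no observed back-door set.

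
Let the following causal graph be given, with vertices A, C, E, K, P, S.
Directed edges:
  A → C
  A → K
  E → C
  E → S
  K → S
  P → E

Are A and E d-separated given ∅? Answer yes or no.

Yes — A ⊥ E | ∅.

Bayes-Ball from A | ∅ reaches {C,K,S}.
E ∉ reach(A|∅) ⇒ A ⊥ E | ∅.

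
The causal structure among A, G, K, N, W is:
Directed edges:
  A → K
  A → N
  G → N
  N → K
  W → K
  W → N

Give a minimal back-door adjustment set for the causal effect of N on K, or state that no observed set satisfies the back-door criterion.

desc(N)\{N}={K}; candidates ⊆ {A,G,W}.
size 0: {}; under {} N still reaches {A,G,K,W} ∋ K.
size 1: {A}, {G}, {W}; under {A} N still reaches {G,K,W} ∋ K.
{A,W}: N⊥K given {A,W} in G with N→· removed — back-door holds.

N→K: minimal back-door set {A, W}.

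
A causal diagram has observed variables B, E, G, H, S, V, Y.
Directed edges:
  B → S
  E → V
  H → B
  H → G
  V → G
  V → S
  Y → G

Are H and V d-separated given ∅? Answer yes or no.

Bayes-Ball from H | ∅ reaches {B,G,S}.
V ∉ reach(H|∅) ⇒ H ⊥ V | ∅.

Yes — H ⊥ V | ∅.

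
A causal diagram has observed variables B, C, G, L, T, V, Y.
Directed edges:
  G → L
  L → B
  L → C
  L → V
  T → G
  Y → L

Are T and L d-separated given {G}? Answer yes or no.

Yes — T ⊥ L | {G}.

Bayes-Ball from T | {G} reaches ∅.
L ∉ reach(T|{G}) ⇒ T ⊥ L | {G}.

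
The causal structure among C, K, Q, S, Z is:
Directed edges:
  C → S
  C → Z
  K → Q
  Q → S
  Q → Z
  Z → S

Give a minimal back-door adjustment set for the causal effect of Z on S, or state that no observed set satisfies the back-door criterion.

desc(Z)\{Z}={S}; candidates ⊆ {C,K,Q}.
size 0: {}; under {} Z still reaches {C,K,Q,S} ∋ S.
size 1: {C}, {K}, {Q}; under {C} Z still reaches {K,Q,S} ∋ S.
{C,Q}: Z⊥S given {C,Q} in G with Z→· removed — back-door holds.

Z→S: minimal back-door set {C, Q}.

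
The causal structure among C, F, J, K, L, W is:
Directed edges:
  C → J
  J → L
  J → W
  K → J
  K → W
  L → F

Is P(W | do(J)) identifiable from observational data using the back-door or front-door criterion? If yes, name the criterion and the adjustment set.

P(W|do(J)): backdoor, adjust for {K}.

desc(J)\{J}={F,L,W}; candidates ⊆ {C,K}.
size 0: {}; under {} J still reaches {C,K,W} ∋ W.
{K}: J⊥W given {K} in G with J→· removed — back-door holds.
P(W|do(J)) = Σ_{K} P(W|J,K)·P(K).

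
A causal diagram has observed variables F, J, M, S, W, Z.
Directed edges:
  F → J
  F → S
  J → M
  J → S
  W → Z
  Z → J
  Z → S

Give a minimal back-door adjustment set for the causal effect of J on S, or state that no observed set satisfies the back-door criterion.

J→S: minimal back-door set {F, Z}.

desc(J)\{J}={M,S}; candidates ⊆ {F,W,Z}.
size 0: {}; under {} J still reaches {F,S,W,Z} ∋ S.
size 1: {F}, {W}, {Z}; under {F} J still reaches {S,W,Z} ∋ S.
{F,Z}: J⊥S given {F,Z} in G with J→· removed — back-door holds.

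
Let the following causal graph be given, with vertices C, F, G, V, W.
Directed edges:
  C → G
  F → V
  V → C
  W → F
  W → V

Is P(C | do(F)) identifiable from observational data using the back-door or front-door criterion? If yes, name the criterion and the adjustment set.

P(C|do(F)): backdoor, adjust for {W}.

desc(F)\{F}={C,G,V}; candidates ⊆ {W}.
size 0: {}; under {} F still reaches {C,G,V,W} ∋ C.
{W}: F⊥C given {W} in G with F→· removed — back-door holds.
P(C|do(F)) = Σ_{W} P(C|F,W)·P(W).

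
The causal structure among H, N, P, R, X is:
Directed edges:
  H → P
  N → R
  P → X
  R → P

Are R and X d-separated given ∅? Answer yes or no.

Bayes-Ball from R | ∅ reaches {N,P,X}.
X ∈ reach(R|∅) ⇒ R ⊥̸ X | ∅.

No — R and X are d-connected given ∅.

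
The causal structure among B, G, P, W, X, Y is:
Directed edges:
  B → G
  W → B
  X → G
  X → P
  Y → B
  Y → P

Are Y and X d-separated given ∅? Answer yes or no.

Yes — Y ⊥ X | ∅.

Bayes-Ball from Y | ∅ reaches {B,G,P}.
X ∉ reach(Y|∅) ⇒ Y ⊥ X | ∅.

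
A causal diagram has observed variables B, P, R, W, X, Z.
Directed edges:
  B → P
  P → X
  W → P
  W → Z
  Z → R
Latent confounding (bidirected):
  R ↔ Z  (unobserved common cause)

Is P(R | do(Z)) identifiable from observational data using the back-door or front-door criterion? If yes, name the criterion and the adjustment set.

desc(Z)\{Z}={R}; candidates ⊆ {B,P,W,X}.
Z↔R: latent back-door arc(s) into Z.
size 0: {}; under {} Z still reaches {P,R,W,X} ∋ R.
size 1: {B}, {P}, {W} …(+1); under {B} Z still reaches {P,R,W,X} ∋ R.
size 2: {B,P}, {B,W}, {B,X} …(+3); under {B,P} Z still reaches {R,W} ∋ R.
Z↔R cannot be blocked by any observed set — no back-door set.
No mediator lies on a directed Z→…→R path.
Neither criterion identifies P(R|do(Z)) in this graph.

P(R|do(Z)): not identifiable (no BD/FD set).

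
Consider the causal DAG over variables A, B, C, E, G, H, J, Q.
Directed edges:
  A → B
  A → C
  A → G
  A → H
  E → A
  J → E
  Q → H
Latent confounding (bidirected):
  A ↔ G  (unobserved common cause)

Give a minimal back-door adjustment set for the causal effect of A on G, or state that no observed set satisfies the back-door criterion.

desc(A)\{A}={B,C,G,H}; candidates ⊆ {E,J,Q}.
A↔G: latent back-door arc(s) into A.
size 0: {}; under {} A still reaches {E,G,J} ∋ G.
size 1: {E}, {J}, {Q}; under {E} A still reaches {G} ∋ G.
size 2: {E,J}, {E,Q}, {J,Q}; under {E,J} A still reaches {G} ∋ G.
A↔G cannot be blocked by any observed set — no back-door set.

A→G: no observed back-door set.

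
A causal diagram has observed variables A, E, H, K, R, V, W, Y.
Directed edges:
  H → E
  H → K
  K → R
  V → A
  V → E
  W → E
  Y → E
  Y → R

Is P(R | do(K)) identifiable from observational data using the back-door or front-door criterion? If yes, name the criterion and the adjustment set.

desc(K)\{K}={R}; candidates ⊆ {A,E,H,V,W,Y}.
∅: K⊥R given ∅ in G with K→· removed — back-door holds.
P(R|do(K)) = P(R|K) — no adjustment needed.

P(R|do(K)): backdoor, adjust for ∅.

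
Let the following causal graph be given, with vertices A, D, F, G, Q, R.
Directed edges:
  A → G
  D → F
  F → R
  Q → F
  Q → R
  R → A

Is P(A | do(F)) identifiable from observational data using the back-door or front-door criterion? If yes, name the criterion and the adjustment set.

P(A|do(F)): backdoor, adjust for {Q}.

desc(F)\{F}={A,G,R}; candidates ⊆ {D,Q}.
size 0: {}; under {} F still reaches {A,D,G,Q,R} ∋ A.
{Q}: F⊥A given {Q} in G with F→· removed — back-door holds.
P(A|do(F)) = Σ_{Q} P(A|F,Q)·P(Q).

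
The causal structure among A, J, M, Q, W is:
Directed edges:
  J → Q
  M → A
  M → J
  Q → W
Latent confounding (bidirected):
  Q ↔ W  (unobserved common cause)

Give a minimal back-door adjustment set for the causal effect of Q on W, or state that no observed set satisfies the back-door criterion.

Q→W: no observed back-door set.

desc(Q)\{Q}={W}; candidates ⊆ {A,J,M}.
Q↔W: latent back-door arc(s) into Q.
size 0: {}; under {} Q still reaches {A,J,M,W} ∋ W.
size 1: {A}, {J}, {M}; under {A} Q still reaches {J,M,W} ∋ W.
size 2: {A,J}, {A,M}, {J,M}; under {A,J} Q still reaches {W} ∋ W.
Q↔W cannot be blocked by any observed set — no back-door set.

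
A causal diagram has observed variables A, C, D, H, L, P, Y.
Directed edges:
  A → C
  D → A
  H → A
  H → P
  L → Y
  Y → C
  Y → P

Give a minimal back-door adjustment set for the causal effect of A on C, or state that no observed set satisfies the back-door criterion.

desc(A)\{A}={C}; candidates ⊆ {D,H,L,P,Y}.
∅: A⊥C given ∅ in G with A→· removed — back-door holds.

A→C: minimal back-door set ∅.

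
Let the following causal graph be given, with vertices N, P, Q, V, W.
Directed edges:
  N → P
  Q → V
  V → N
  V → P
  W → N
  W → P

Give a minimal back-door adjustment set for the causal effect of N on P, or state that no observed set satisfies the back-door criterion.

desc(N)\{N}={P}; candidates ⊆ {Q,V,W}.
size 0: {}; under {} N still reaches {P,Q,V,W} ∋ P.
size 1: {Q}, {V}, {W}; under {Q} N still reaches {P,V,W} ∋ P.
{V,W}: N⊥P given {V,W} in G with N→· removed — back-door holds.

N→P: minimal back-door set {V, W}.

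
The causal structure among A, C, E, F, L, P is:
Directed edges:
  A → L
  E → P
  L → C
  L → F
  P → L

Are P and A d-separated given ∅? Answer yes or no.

Yes — P ⊥ A | ∅.

Bayes-Ball from P | ∅ reaches {C,E,F,L}.
A ∉ reach(P|∅) ⇒ P ⊥ A | ∅.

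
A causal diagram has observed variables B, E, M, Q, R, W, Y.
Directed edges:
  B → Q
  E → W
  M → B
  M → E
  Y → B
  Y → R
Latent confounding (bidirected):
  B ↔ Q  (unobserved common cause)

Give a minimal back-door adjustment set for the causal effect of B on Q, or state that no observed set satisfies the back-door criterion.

desc(B)\{B}={Q}; candidates ⊆ {E,M,R,W,Y}.
B↔Q: latent back-door arc(s) into B.
size 0: {}; under {} B still reaches {E,M,Q,R,W,Y} ∋ Q.
size 1: {E}, {M}, {R} …(+2); under {E} B still reaches {M,Q,R,Y} ∋ Q.
size 2: {E,M}, {E,R}, {E,W} …(+7); under {E,M} B still reaches {Q,R,Y} ∋ Q.
B↔Q cannot be blocked by any observed set — no back-door set.

B→Q: no observed back-door set.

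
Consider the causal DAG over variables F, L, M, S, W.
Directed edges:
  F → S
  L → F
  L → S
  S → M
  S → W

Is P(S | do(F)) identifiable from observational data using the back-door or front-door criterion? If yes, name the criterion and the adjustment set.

P(S|do(F)): backdoor, adjust for {L}.

desc(F)\{F}={M,S,W}; candidates ⊆ {L}.
size 0: {}; under {} F still reaches {L,M,S,W} ∋ S.
{L}: F⊥S given {L} in G with F→· removed — back-door holds.
P(S|do(F)) = Σ_{L} P(S|F,L)·P(L).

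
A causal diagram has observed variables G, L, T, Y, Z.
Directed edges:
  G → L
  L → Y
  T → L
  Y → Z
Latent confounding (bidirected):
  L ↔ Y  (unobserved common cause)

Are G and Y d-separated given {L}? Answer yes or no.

Bayes-Ball from G | {L} reaches {T,Y,Z}.
Y ∈ reach(G|{L}) ⇒ G ⊥̸ Y | {L}.

No — G and Y are d-connected given {L}.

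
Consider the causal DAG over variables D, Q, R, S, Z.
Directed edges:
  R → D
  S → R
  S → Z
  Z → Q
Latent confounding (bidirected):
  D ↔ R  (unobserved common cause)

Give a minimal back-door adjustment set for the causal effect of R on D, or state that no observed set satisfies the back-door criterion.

R→D: no observed back-door set.

desc(R)\{R}={D}; candidates ⊆ {Q,S,Z}.
R↔D: latent back-door arc(s) into R.
size 0: {}; under {} R still reaches {D,Q,S,Z} ∋ D.
size 1: {Q}, {S}, {Z}; under {Q} R still reaches {D,S,Z} ∋ D.
size 2: {Q,S}, {Q,Z}, {S,Z}; under {Q,S} R still reaches {D} ∋ D.
R↔D cannot be blocked by any observed set — no back-door set.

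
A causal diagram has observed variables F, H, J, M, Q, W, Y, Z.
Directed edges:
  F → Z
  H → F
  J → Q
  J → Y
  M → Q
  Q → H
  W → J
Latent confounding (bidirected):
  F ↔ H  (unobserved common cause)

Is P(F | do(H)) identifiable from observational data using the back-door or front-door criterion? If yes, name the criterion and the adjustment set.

desc(H)\{H}={F,Z}; candidates ⊆ {J,M,Q,W,Y}.
H↔F: latent back-door arc(s) into H.
size 0: {}; under {} H still reaches {F,J,M,Q,W,Y,Z} ∋ F.
size 1: {J}, {M}, {Q} …(+2); under {J} H still reaches {F,M,Q,Z} ∋ F.
size 2: {J,M}, {J,Q}, {J,W} …(+7); under {J,M} H still reaches {F,Q,Z} ∋ F.
H↔F cannot be blocked by any observed set — no back-door set.
No mediator lies on a directed H→…→F path.
Neither criterion identifies P(F|do(H)) in this graph.

P(F|do(H)): not identifiable (no BD/FD set).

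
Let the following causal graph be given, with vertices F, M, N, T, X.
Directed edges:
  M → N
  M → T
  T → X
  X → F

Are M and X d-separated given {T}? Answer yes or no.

Yes — M ⊥ X | {T}.

Bayes-Ball from M | {T} reaches {N}.
X ∉ reach(M|{T}) ⇒ M ⊥ X | {T}.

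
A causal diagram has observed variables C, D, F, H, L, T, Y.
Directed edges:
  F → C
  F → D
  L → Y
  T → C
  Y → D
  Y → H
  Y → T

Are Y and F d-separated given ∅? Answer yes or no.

Bayes-Ball from Y | ∅ reaches {C,D,H,L,T}.
F ∉ reach(Y|∅) ⇒ Y ⊥ F | ∅.

Yes — Y ⊥ F | ∅.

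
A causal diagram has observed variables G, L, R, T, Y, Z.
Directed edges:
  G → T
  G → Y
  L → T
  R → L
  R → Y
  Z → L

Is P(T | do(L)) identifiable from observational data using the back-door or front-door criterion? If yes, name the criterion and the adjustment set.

P(T|do(L)): backdoor, adjust for ∅.

desc(L)\{L}={T}; candidates ⊆ {G,R,Y,Z}.
∅: L⊥T given ∅ in G with L→· removed — back-door holds.
P(T|do(L)) = P(T|L) — no adjustment needed.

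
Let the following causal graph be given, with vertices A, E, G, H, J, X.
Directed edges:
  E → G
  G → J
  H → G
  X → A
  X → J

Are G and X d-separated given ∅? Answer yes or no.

Yes — G ⊥ X | ∅.

Bayes-Ball from G | ∅ reaches {E,H,J}.
X ∉ reach(G|∅) ⇒ G ⊥ X | ∅.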